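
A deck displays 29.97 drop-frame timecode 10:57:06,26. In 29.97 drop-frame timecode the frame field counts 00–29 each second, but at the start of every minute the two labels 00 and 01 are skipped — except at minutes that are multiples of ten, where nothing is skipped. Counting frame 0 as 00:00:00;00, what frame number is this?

1181622

As if non-drop at 30 labels/s: (10 × 3600 + 57 × 60 + 6) × 30 + 26 = 1182806.
Minute boundaries passed: 657; those not divisible by 10: 657 − 65 = 592; dropped labels = 2 × 592 = 1184.
Actual frame index = 1182806 − 1184 = 1181622.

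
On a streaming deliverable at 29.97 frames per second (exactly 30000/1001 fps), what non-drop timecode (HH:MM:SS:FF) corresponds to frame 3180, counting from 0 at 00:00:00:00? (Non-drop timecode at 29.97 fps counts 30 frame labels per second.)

00:01:46:00

3180 ÷ 30 = 106 full seconds, remainder 0 frames.
106 s = 0 h 1 min 46 s.
Timecode: 00:01:46:00.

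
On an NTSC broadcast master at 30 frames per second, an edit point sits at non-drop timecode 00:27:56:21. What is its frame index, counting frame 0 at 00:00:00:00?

Total seconds to the label: (0 × 3600 + 27 × 60 + 56) = 1676.
Frame index = 1676 × 30 + 21 = 50301.

50301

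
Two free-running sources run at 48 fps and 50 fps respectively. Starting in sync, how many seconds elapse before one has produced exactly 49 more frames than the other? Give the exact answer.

The gap grows by |50 − 48| = 2 frames per second.
Time for a 49-frame gap: 49 ÷ (2) = 24.5 s.

24.5 seconds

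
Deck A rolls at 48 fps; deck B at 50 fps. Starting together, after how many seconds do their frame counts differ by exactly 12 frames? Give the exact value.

6 seconds

The gap grows by |50 − 48| = 2 frames per second.
Time for a 12-frame gap: 12 ÷ (2) = 6 s.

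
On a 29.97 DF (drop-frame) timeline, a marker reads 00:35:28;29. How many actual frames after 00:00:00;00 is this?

As if non-drop at 30 labels/s: (0 × 3600 + 35 × 60 + 28) × 30 + 29 = 63869.
Minute boundaries passed: 35; those not divisible by 10: 35 − 3 = 32; dropped labels = 2 × 32 = 64.
Actual frame index = 63869 − 64 = 63805.

63805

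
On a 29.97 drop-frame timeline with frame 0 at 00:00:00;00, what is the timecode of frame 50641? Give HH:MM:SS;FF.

Each 10-minute DF block holds 10 × 60 × 30 − 9 × 2 = 17982 frames. 50641 ÷ 17982 → 2 full blocks, remainder 14677.
Within the partial block the first minute is 1800 frames and each further minute 1798, so 8 further minute boundaries passed. Total skipped labels = 18 × 2 + 2 × 8 = 52.
Non-drop label index = 50641 + 52 = 50693; at 30 labels/s that is 00:28:09:23, i.e. DF 00:28:09;23.

00:28:09;23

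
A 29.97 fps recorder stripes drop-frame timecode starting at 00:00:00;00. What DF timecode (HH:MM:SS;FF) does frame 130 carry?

00:00:04;10

Each 10-minute DF block holds 10 × 60 × 30 − 9 × 2 = 17982 frames. 130 ÷ 17982 → 0 full blocks, remainder 130.
Within the partial block the first minute is 1800 frames and each further minute 1798, so 0 further minute boundaries passed. Total skipped labels = 18 × 0 + 2 × 0 = 0.
Non-drop label index = 130 + 0 = 130; at 30 labels/s that is 00:00:04:10, i.e. DF 00:00:04;10.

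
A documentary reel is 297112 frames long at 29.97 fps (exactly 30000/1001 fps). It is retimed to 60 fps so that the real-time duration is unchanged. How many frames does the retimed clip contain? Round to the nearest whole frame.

594818 frames

Frames at target rate = 297112 × (60) / (30000/1001) = 74352278/125 ≈ 594818.224.
Nearest whole frame: 594818.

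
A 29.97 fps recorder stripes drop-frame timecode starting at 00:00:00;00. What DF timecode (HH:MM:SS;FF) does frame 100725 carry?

00:56:00;27

Ten DF minutes hold 17982 frames, so frame 100725 lies in block 5 (frames 89910–107891) with 10815 frames into that block.
The block's first minute is 1800 frames and the rest 1798 each; 10815 frames reaches minute 6, so 5 × 18 + 6 × 2 = 102 labels have been skipped so far.
Adding those back, label number 100725 + 102 = 100827 at 30 labels/s is 3360 s + 27 f = 0 h 56 min 0 s frame 27, i.e. 00:56:00;27.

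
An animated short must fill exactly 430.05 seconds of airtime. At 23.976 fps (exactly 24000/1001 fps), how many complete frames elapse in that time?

10310 frames

Frames = 430.05 × 24000/1001 = 10321200/1001 ≈ 10310.8891.
Complete frames: 10310.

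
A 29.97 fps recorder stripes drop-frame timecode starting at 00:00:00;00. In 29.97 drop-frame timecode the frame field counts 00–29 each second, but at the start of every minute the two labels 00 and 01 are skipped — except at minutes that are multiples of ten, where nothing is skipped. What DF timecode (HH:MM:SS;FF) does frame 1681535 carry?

Each 10-minute DF block holds 10 × 60 × 30 − 9 × 2 = 17982 frames. 1681535 ÷ 17982 → 93 full blocks, remainder 9209.
Within the partial block the first minute is 1800 frames and each further minute 1798, so 5 further minute boundaries passed. Total skipped labels = 18 × 93 + 2 × 5 = 1684.
Non-drop label index = 1681535 + 1684 = 1683219; at 30 labels/s that is 15:35:07:09, i.e. DF 15:35:07;09.

15:35:07;09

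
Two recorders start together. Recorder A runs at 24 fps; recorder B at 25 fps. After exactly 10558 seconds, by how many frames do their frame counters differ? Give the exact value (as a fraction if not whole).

A emits 24 × 10558 = 253392 frames; B emits 25 × 10558 = 263950.
Difference = 10558 frames; B is ahead of A.

10558 frames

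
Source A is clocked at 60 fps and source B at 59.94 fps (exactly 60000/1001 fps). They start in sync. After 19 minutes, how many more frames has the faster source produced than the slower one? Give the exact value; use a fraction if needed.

68400/1001 frames

19 min = 1140 s.
A emits 60 × 1140 = 68400 frames; B emits 60000/1001 × 1140 = 68400000/1001.
Difference = 68400/1001 frames (≈ 68.3317); B is behind A.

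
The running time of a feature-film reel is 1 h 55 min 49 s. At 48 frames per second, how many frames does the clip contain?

1 h 55 min 49 s = 6949 s.
Frames = 6949 × 48 = 333552.

333552 frames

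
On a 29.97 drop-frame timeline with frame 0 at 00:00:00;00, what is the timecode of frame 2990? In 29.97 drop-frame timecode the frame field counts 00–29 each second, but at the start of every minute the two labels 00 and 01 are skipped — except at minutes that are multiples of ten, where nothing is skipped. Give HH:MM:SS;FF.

Each 10-minute DF block holds 10 × 60 × 30 − 9 × 2 = 17982 frames. 2990 ÷ 17982 → 0 full blocks, remainder 2990.
Within the partial block the first minute is 1800 frames and each further minute 1798, so 1 further minute boundary passed. Total skipped labels = 18 × 0 + 2 × 1 = 2.
Non-drop label index = 2990 + 2 = 2992; at 30 labels/s that is 00:01:39:22, i.e. DF 00:01:39;22.

00:01:39;22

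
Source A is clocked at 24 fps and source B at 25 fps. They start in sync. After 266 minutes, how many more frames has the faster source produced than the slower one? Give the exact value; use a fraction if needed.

266 min = 15960 s.
A emits 24 × 15960 = 383040 frames; B emits 25 × 15960 = 399000.
Difference = 15960 frames; B is ahead of A.

15960 frames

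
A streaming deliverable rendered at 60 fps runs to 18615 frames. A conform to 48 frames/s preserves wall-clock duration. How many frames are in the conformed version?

14892 frames

Target frames = source frames × (target rate / source rate) = 18615 × (48)/(60) = 18615 × 4/5 = 14892.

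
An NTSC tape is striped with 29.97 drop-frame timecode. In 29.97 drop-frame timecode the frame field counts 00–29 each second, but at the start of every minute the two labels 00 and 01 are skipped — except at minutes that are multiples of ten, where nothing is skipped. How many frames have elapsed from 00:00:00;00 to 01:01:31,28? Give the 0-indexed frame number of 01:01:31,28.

110648

Complete 10-minute blocks: 6, each 17982 frames → 107892.
Remaining 1 whole minute in the current block: 1800 + 0 × 1798 = 1800 frames.
Within the current minute: 31 × 30 + 28 − 2 = 956 (labels ;00/;01 skipped at this minute). Total = 107892 + 1800 + 956 = 110648.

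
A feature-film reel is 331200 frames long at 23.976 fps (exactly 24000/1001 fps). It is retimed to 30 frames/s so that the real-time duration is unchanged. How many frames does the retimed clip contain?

414414 frames

Target frames = source frames × (target rate / source rate) = 331200 × (30)/(24000/1001) = 331200 × 1001/800 = 414414.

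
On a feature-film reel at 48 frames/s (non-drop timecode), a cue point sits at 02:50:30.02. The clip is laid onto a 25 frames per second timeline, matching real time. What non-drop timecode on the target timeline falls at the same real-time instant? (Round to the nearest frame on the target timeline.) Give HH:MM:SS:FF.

02:50:30:01

Source frame index: (2×3600 + 50×60 + 30) × 48 + 2 = 491042.
Real time: 491042 / (48) = 245521/24 s.
Target frame: (245521/24) × (25) = 6138025/24 ≈ 255751.042 → 255751.
At 25 labels/s: frame 255751 → 02:50:30:01.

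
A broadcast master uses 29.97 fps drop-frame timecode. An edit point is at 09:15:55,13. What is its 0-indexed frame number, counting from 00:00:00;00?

As if non-drop at 30 labels/s: (9 × 3600 + 15 × 60 + 55) × 30 + 13 = 1000663.
Minute boundaries passed: 555; those not divisible by 10: 555 − 55 = 500; dropped labels = 2 × 500 = 1000.
Actual frame index = 1000663 − 1000 = 999663.

999663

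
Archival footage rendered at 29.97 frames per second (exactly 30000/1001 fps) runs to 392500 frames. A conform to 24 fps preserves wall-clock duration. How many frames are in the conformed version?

314314 frames

Target frames = source frames × (target rate / source rate) = 392500 × (24)/(30000/1001) = 392500 × 1001/1250 = 314314.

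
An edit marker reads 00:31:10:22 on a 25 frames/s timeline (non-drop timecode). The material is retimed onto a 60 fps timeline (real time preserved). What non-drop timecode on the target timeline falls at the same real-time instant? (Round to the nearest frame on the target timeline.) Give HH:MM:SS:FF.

Source frame index: (0×3600 + 31×60 + 10) × 25 + 22 = 46772.
Real time: 46772 / (25) = 46772/25 s.
Target frame: (46772/25) × (60) = 561264/5 ≈ 112252.800 → 112253.
At 60 labels/s: frame 112253 → 00:31:10:53.

00:31:10:53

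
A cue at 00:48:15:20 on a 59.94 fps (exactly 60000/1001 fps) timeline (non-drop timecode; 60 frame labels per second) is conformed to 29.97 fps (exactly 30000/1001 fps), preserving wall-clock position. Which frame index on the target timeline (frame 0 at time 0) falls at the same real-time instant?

frame 86860

Source frame index: (0×3600 + 48×60 + 15) × 60 + 20 = 173720.
Real time: 173720 / (60000/1001) = 4347343/1500 s.
Target frame: (4347343/1500) × (30000/1001) = 86860.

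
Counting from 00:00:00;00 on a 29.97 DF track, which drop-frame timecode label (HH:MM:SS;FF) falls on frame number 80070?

Ten DF minutes hold 17982 frames, so frame 80070 lies in block 4 (frames 71928–89909) with 8142 frames into that block.
The block's first minute is 1800 frames and the rest 1798 each; 8142 frames reaches minute 4, so 4 × 18 + 4 × 2 = 80 labels have been skipped so far.
Adding those back, label number 80070 + 80 = 80150 at 30 labels/s is 2671 s + 20 f = 0 h 44 min 31 s frame 20, i.e. 00:44:31;20.

00:44:31;20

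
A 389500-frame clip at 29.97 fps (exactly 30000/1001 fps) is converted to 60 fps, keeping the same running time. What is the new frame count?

Target frames = source frames × (target rate / source rate) = 389500 × (60)/(30000/1001) = 389500 × 1001/500 = 779779.

779779 frames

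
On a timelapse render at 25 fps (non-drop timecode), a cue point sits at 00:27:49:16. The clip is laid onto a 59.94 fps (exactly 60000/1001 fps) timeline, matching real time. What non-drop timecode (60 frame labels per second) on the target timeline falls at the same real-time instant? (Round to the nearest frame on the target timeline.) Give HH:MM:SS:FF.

Source frame index: (0×3600 + 27×60 + 49) × 25 + 16 = 41741.
Real time: 41741 / (25) = 41741/25 s.
Target frame: (41741/25) × (60000/1001) = 14311200/143 ≈ 100078.322 → 100078.
At 60 labels/s: frame 100078 → 00:27:47:58.

00:27:47:58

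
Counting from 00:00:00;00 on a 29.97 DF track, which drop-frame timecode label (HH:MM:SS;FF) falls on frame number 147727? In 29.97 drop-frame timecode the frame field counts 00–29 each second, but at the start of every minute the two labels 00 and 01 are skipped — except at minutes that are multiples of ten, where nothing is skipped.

01:22:09;05

Ten DF minutes hold 17982 frames, so frame 147727 lies in block 8 (frames 143856–161837) with 3871 frames into that block.
The block's first minute is 1800 frames and the rest 1798 each; 3871 frames reaches minute 2, so 8 × 18 + 2 × 2 = 148 labels have been skipped so far.
Adding those back, label number 147727 + 148 = 147875 at 30 labels/s is 4929 s + 5 f = 1 h 22 min 9 s frame 5, i.e. 01:22:09;05.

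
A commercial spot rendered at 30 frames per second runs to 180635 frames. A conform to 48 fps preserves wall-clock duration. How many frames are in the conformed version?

289016 frames

Target frames = source frames × (target rate / source rate) = 180635 × (48)/(30) = 180635 × 8/5 = 289016.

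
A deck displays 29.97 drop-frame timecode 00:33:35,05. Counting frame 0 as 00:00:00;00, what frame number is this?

60395

As if non-drop at 30 labels/s: (0 × 3600 + 33 × 60 + 35) × 30 + 5 = 60455.
Minute boundaries passed: 33; those not divisible by 10: 33 − 3 = 30; dropped labels = 2 × 30 = 60.
Actual frame index = 60455 − 60 = 60395.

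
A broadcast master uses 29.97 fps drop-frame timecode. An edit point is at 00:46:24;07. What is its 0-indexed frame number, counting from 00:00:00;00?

83443

Complete 10-minute blocks: 4, each 17982 frames → 71928.
Remaining 6 whole minutes in the current block: 1800 + 5 × 1798 = 10790 frames.
Within the current minute: 24 × 30 + 7 − 2 = 725 (labels ;00/;01 skipped at this minute). Total = 71928 + 10790 + 725 = 83443.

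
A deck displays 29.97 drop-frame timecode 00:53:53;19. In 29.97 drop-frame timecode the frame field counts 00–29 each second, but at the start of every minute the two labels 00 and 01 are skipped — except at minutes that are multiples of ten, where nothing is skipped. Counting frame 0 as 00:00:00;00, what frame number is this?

96913

As if non-drop at 30 labels/s: (0 × 3600 + 53 × 60 + 53) × 30 + 19 = 97009.
Minute boundaries passed: 53; those not divisible by 10: 53 − 5 = 48; dropped labels = 2 × 48 = 96.
Actual frame index = 97009 − 96 = 96913.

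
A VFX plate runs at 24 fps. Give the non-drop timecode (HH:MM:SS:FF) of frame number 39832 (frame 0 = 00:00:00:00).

00:27:39:16

39832 ÷ 24 = 1659 full seconds, remainder 16 frames.
1659 s = 0 h 27 min 39 s.
Timecode: 00:27:39:16.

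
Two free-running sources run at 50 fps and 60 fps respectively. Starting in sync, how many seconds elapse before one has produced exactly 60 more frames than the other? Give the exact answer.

6 seconds

The gap grows by |60 − 50| = 10 frames per second.
Time for a 60-frame gap: 60 ÷ (10) = 6 s.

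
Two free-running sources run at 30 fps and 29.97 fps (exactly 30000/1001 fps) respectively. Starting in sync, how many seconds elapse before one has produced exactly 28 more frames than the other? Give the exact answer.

The gap grows by |30000/1001 − 30| = 30/1001 frames per second.
Time for a 28-frame gap: 28 ÷ (30/1001) = 14014/15 s.

14014/15 seconds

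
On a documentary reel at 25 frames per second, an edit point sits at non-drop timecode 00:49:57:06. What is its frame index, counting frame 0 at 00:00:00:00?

74931

Total seconds to the label: (0 × 3600 + 49 × 60 + 57) = 2997.
Frame index = 2997 × 25 + 6 = 74931.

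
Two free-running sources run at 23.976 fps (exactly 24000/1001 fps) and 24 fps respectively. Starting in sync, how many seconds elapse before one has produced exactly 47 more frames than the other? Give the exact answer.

The gap grows by |24 − 24000/1001| = 24/1001 frames per second.
Time for a 47-frame gap: 47 ÷ (24/1001) = 47047/24 s.

47047/24 seconds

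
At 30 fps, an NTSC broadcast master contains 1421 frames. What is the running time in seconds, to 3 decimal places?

Running time = 1421 × 1/30 = 1421/30 s ≈ 47.367 s.

47.367 seconds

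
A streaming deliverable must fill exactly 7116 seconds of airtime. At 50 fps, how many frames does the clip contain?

355800 frames

Frames = 7116 × 50 = 355800.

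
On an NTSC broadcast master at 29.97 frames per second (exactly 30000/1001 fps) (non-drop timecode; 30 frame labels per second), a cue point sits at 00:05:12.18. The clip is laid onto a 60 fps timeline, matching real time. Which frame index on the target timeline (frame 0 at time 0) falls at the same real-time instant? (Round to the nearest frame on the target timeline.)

frame 18775

Source frame index: (0×3600 + 5×60 + 12) × 30 + 18 = 9378.
Real time: 9378 / (30000/1001) = 1564563/5000 s.
Target frame: (1564563/5000) × (60) = 4693689/250 ≈ 18774.756 → 18775.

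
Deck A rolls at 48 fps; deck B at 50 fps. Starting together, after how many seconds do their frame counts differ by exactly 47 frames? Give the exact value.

23.5 seconds

The gap grows by |50 − 48| = 2 frames per second.
Time for a 47-frame gap: 47 ÷ (2) = 23.5 s.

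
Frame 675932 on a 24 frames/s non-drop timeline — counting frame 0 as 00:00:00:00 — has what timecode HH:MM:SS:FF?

675932 ÷ 24 = 28163 full seconds, remainder 20 frames.
28163 s = 7 h 49 min 23 s.
Timecode: 07:49:23:20.

07:49:23:20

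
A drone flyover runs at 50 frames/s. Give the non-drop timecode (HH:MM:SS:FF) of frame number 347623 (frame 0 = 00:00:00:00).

347623 ÷ 50 = 6952 full seconds, remainder 23 frames.
6952 s = 1 h 55 min 52 s.
Timecode: 01:55:52:23.

01:55:52:23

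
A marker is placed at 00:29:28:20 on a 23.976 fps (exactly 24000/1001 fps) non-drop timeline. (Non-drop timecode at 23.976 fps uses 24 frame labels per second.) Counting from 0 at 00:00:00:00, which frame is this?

Total seconds to the label: (0 × 3600 + 29 × 60 + 28) = 1768.
Frame index = 1768 × 24 + 20 = 42452.

frame 42452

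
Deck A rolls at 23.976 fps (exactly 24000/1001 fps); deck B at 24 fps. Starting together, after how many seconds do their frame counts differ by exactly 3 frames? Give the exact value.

125.125 seconds

The gap grows by |24 − 24000/1001| = 24/1001 frames per second.
Time for a 3-frame gap: 3 ÷ (24/1001) = 125.125 s.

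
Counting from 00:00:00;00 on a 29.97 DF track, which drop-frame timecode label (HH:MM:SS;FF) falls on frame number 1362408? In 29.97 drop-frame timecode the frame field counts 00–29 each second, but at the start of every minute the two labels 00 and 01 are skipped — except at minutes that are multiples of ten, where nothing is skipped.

12:37:39;02

Each 10-minute DF block holds 10 × 60 × 30 − 9 × 2 = 17982 frames. 1362408 ÷ 17982 → 75 full blocks, remainder 13758.
Within the partial block the first minute is 1800 frames and each further minute 1798, so 7 further minute boundaries passed. Total skipped labels = 18 × 75 + 2 × 7 = 1364.
Non-drop label index = 1362408 + 1364 = 1363772; at 30 labels/s that is 12:37:39:02, i.e. DF 12:37:39;02.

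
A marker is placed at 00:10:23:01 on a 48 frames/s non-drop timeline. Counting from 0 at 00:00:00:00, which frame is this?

29905

Total seconds to the label: (0 × 3600 + 10 × 60 + 23) = 623.
Frame index = 623 × 48 + 1 = 29905.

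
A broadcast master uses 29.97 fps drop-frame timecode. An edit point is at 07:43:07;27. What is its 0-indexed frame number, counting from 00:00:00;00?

Complete 10-minute blocks: 46, each 17982 frames → 827172.
Remaining 3 whole minutes in the current block: 1800 + 2 × 1798 = 5396 frames.
Within the current minute: 7 × 30 + 27 − 2 = 235 (labels ;00/;01 skipped at this minute). Total = 827172 + 5396 + 235 = 832803.

832803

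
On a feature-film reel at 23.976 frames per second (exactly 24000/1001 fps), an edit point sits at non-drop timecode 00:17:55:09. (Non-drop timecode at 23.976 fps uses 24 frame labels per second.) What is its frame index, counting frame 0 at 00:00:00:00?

frame 25809

Total seconds to the label: (0 × 3600 + 17 × 60 + 55) = 1075.
Frame index = 1075 × 24 + 9 = 25809.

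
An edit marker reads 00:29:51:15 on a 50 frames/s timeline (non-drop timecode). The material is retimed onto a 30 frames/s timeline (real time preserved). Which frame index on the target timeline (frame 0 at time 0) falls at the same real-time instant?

frame 53739

Source frame index: (0×3600 + 29×60 + 51) × 50 + 15 = 89565.
Real time: 89565 / (50) = 17913/10 s.
Target frame: (17913/10) × (30) = 53739.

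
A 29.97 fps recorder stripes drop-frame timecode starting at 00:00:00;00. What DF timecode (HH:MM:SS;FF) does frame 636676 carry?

05:54:03;24

Ten DF minutes hold 17982 frames, so frame 636676 lies in block 35 (frames 629370–647351) with 7306 frames into that block.
The block's first minute is 1800 frames and the rest 1798 each; 7306 frames reaches minute 4, so 35 × 18 + 4 × 2 = 638 labels have been skipped so far.
Adding those back, label number 636676 + 638 = 637314 at 30 labels/s is 21243 s + 24 f = 5 h 54 min 3 s frame 24, i.e. 05:54:03;24.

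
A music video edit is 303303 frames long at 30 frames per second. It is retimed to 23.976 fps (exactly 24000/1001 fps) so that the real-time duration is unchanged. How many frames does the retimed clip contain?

Target frames = source frames × (target rate / source rate) = 303303 × (24000/1001)/(30) = 303303 × 800/1001 = 242400.

242400 frames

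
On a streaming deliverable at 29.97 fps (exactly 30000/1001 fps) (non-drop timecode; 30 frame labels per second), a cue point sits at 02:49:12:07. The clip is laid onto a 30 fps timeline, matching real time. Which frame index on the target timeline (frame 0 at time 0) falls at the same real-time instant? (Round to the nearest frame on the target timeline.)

frame 304872

Source frame index: (2×3600 + 49×60 + 12) × 30 + 7 = 304567.
Real time: 304567 / (30000/1001) = 304871567/30000 s.
Target frame: (304871567/30000) × (30) = 304871567/1000 ≈ 304871.567 → 304872.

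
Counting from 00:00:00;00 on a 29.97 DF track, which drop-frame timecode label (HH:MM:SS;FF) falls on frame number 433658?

Each 10-minute DF block holds 10 × 60 × 30 − 9 × 2 = 17982 frames. 433658 ÷ 17982 → 24 full blocks, remainder 2090.
Within the partial block the first minute is 1800 frames and each further minute 1798, so 1 further minute boundary passed. Total skipped labels = 18 × 24 + 2 × 1 = 434.
Non-drop label index = 433658 + 434 = 434092; at 30 labels/s that is 04:01:09:22, i.e. DF 04:01:09;22.

04:01:09;22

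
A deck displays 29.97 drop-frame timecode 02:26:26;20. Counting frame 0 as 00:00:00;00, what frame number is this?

As if non-drop at 30 labels/s: (2 × 3600 + 26 × 60 + 26) × 30 + 20 = 263600.
Minute boundaries passed: 146; those not divisible by 10: 146 − 14 = 132; dropped labels = 2 × 132 = 264.
Actual frame index = 263600 − 264 = 263336.

263336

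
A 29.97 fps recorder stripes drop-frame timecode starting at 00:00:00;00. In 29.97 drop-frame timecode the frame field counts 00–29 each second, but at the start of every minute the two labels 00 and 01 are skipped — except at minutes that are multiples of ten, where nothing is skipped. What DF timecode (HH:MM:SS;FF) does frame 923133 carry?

Ten DF minutes hold 17982 frames, so frame 923133 lies in block 51 (frames 917082–935063) with 6051 frames into that block.
The block's first minute is 1800 frames and the rest 1798 each; 6051 frames reaches minute 3, so 51 × 18 + 3 × 2 = 924 labels have been skipped so far.
Adding those back, label number 923133 + 924 = 924057 at 30 labels/s is 30801 s + 27 f = 8 h 33 min 21 s frame 27, i.e. 08:33:21;27.

08:33:21;27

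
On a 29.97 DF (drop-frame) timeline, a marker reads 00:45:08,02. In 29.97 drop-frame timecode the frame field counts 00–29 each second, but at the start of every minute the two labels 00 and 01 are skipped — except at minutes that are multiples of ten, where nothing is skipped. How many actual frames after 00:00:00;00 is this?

Complete 10-minute blocks: 4, each 17982 frames → 71928.
Remaining 5 whole minutes in the current block: 1800 + 4 × 1798 = 8992 frames.
Within the current minute: 8 × 30 + 2 − 2 = 240 (labels ;00/;01 skipped at this minute). Total = 71928 + 8992 + 240 = 81160.

81160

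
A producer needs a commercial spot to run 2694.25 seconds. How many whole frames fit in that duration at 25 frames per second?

67356 frames

Frames = 2694.25 × 25 = 269425/4 ≈ 67356.2500.
Complete frames: 67356.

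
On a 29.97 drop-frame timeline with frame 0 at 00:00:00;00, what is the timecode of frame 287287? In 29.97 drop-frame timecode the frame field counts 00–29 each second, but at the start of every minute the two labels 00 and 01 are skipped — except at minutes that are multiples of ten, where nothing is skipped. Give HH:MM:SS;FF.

Each 10-minute DF block holds 10 × 60 × 30 − 9 × 2 = 17982 frames. 287287 ÷ 17982 → 15 full blocks, remainder 17557.
Within the partial block the first minute is 1800 frames and each further minute 1798, so 9 further minute boundaries passed. Total skipped labels = 18 × 15 + 2 × 9 = 288.
Non-drop label index = 287287 + 288 = 287575; at 30 labels/s that is 02:39:45:25, i.e. DF 02:39:45;25.

02:39:45;25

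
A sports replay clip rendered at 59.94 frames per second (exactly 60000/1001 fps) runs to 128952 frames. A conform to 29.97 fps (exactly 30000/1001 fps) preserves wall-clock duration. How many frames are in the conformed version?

Target frames = source frames × (target rate / source rate) = 128952 × (30000/1001)/(60000/1001) = 128952 × 1/2 = 64476.

64476 frames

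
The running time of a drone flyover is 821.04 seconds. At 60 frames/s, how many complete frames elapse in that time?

Frames = 821.04 × 60 = 246312/5 ≈ 49262.4000.
Complete frames: 49262.

49262 frames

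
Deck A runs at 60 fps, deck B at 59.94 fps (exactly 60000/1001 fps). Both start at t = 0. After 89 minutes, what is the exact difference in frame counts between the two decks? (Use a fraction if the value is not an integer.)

320400/1001 frames

89 min = 5340 s.
A emits 60 × 5340 = 320400 frames; B emits 60000/1001 × 5340 = 320400000/1001.
Difference = 320400/1001 frames (≈ 320.0799); B is behind A.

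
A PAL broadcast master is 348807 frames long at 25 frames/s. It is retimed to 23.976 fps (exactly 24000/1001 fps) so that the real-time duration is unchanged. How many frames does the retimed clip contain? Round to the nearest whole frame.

Frames at target rate = 348807 × (24000/1001) / (25) = 334854720/1001 ≈ 334520.200.
Nearest whole frame: 334520.

334520 frames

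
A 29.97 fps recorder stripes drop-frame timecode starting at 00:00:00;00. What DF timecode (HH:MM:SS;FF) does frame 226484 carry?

02:05:57;00

Ten DF minutes hold 17982 frames, so frame 226484 lies in block 12 (frames 215784–233765) with 10700 frames into that block.
The block's first minute is 1800 frames and the rest 1798 each; 10700 frames reaches minute 5, so 12 × 18 + 5 × 2 = 226 labels have been skipped so far.
Adding those back, label number 226484 + 226 = 226710 at 30 labels/s is 7557 s + 0 f = 2 h 5 min 57 s frame 0, i.e. 02:05:57;00.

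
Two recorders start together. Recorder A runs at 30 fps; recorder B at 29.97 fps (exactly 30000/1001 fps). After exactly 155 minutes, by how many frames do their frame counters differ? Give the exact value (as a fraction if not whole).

155 min = 9300 s.
A emits 30 × 9300 = 279000 frames; B emits 30000/1001 × 9300 = 279000000/1001.
Difference = 279000/1001 frames (≈ 278.7213); B is behind A.

279000/1001 frames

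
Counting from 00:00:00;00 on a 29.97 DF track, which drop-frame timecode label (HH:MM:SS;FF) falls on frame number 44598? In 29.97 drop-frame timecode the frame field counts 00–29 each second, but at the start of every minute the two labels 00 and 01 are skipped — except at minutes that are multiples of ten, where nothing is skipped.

00:24:48;02

Each 10-minute DF block holds 10 × 60 × 30 − 9 × 2 = 17982 frames. 44598 ÷ 17982 → 2 full blocks, remainder 8634.
Within the partial block the first minute is 1800 frames and each further minute 1798, so 4 further minute boundaries passed. Total skipped labels = 18 × 2 + 2 × 4 = 44.
Non-drop label index = 44598 + 44 = 44642; at 30 labels/s that is 00:24:48:02, i.e. DF 00:24:48;02.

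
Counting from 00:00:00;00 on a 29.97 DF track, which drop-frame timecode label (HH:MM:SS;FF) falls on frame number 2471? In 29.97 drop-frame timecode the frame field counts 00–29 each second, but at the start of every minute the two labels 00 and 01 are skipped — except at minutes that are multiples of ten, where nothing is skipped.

Each 10-minute DF block holds 10 × 60 × 30 − 9 × 2 = 17982 frames. 2471 ÷ 17982 → 0 full blocks, remainder 2471.
Within the partial block the first minute is 1800 frames and each further minute 1798, so 1 further minute boundary passed. Total skipped labels = 18 × 0 + 2 × 1 = 2.
Non-drop label index = 2471 + 2 = 2473; at 30 labels/s that is 00:01:22:13, i.e. DF 00:01:22;13.

00:01:22;13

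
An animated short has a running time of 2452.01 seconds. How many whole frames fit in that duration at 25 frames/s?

Frames = 2452.01 × 25 = 245201/4 ≈ 61300.2500.
Complete frames: 61300.

61300 frames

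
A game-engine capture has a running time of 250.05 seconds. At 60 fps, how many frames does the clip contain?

15003 frames

Frames = 250.05 × 60 = 15003.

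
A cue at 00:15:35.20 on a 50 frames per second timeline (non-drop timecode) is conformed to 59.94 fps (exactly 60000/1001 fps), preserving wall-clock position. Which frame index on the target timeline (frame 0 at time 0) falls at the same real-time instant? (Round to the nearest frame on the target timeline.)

frame 56068

Source frame index: (0×3600 + 15×60 + 35) × 50 + 20 = 46770.
Real time: 46770 / (50) = 4677/5 s.
Target frame: (4677/5) × (60000/1001) = 56124000/1001 ≈ 56067.932 → 56068.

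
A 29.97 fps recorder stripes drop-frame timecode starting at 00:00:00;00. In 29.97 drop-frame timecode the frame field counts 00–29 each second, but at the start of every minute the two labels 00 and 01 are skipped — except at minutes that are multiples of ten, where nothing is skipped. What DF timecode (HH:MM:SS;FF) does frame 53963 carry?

Each 10-minute DF block holds 10 × 60 × 30 − 9 × 2 = 17982 frames. 53963 ÷ 17982 → 3 full blocks, remainder 17.
Within the partial block the first minute is 1800 frames and each further minute 1798, so 0 further minute boundaries passed. Total skipped labels = 18 × 3 + 2 × 0 = 54.
Non-drop label index = 53963 + 54 = 54017; at 30 labels/s that is 00:30:00:17, i.e. DF 00:30:00;17.

00:30:00;17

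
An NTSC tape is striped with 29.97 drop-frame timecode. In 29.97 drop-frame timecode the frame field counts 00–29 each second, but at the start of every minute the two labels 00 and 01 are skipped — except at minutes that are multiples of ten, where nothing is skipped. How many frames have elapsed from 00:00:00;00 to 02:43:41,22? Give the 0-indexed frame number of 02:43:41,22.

294358

As if non-drop at 30 labels/s: (2 × 3600 + 43 × 60 + 41) × 30 + 22 = 294652.
Minute boundaries passed: 163; those not divisible by 10: 163 − 16 = 147; dropped labels = 2 × 147 = 294.
Actual frame index = 294652 − 294 = 294358.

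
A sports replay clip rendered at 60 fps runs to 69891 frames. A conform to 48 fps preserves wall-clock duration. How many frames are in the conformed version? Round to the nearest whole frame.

55913 frames

Frames at target rate = 69891 × (48) / (60) = 279564/5 ≈ 55912.800.
Nearest whole frame: 55913.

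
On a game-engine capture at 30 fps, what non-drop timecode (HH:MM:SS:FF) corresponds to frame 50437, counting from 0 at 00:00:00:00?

50437 ÷ 30 = 1681 full seconds, remainder 7 frames.
1681 s = 0 h 28 min 1 s.
Timecode: 00:28:01:07.

00:28:01:07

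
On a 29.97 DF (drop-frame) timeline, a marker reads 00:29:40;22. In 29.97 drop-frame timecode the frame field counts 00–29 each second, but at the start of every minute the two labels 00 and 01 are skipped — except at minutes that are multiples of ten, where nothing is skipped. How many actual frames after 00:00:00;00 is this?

53368

Complete 10-minute blocks: 2, each 17982 frames → 35964.
Remaining 9 whole minutes in the current block: 1800 + 8 × 1798 = 16184 frames.
Within the current minute: 40 × 30 + 22 − 2 = 1220 (labels ;00/;01 skipped at this minute). Total = 35964 + 16184 + 1220 = 53368.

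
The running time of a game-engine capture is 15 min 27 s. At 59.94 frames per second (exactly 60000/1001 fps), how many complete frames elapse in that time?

15 min 27 s = 927 s.
Frames = 927 × 60000/1001 = 55620000/1001 ≈ 55564.4356.
Complete frames: 55564.

55564 frames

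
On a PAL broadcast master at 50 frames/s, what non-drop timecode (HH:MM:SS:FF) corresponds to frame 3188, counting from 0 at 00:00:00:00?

00:01:03:38

3188 ÷ 50 = 63 full seconds, remainder 38 frames.
63 s = 0 h 1 min 3 s.
Timecode: 00:01:03:38.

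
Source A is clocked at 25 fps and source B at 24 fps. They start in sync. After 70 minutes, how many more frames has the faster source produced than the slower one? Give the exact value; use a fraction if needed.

70 min = 4200 s.
A emits 25 × 4200 = 105000 frames; B emits 24 × 4200 = 100800.
Difference = 4200 frames; B is behind A.

4200 frames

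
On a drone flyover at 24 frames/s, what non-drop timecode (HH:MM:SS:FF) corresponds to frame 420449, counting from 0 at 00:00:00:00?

420449 ÷ 24 = 17518 full seconds, remainder 17 frames.
17518 s = 4 h 51 min 58 s.
Timecode: 04:51:58:17.

04:51:58:17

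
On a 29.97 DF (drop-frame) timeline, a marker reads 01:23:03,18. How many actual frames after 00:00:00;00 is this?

149358

Complete 10-minute blocks: 8, each 17982 frames → 143856.
Remaining 3 whole minutes in the current block: 1800 + 2 × 1798 = 5396 frames.
Within the current minute: 3 × 30 + 18 − 2 = 106 (labels ;00/;01 skipped at this minute). Total = 143856 + 5396 + 106 = 149358.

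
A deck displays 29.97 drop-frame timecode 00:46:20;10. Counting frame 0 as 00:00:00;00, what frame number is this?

Complete 10-minute blocks: 4, each 17982 frames → 71928.
Remaining 6 whole minutes in the current block: 1800 + 5 × 1798 = 10790 frames.
Within the current minute: 20 × 30 + 10 − 2 = 608 (labels ;00/;01 skipped at this minute). Total = 71928 + 10790 + 608 = 83326.

83326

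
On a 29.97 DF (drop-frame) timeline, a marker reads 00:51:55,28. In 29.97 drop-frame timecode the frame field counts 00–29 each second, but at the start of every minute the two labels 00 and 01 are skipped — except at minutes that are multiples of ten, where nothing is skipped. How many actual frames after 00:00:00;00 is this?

Complete 10-minute blocks: 5, each 17982 frames → 89910.
Remaining 1 whole minute in the current block: 1800 + 0 × 1798 = 1800 frames.
Within the current minute: 55 × 30 + 28 − 2 = 1676 (labels ;00/;01 skipped at this minute). Total = 89910 + 1800 + 1676 = 93386.

93386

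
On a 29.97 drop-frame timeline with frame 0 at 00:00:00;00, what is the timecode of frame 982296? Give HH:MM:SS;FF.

09:06:16;00

Each 10-minute DF block holds 10 × 60 × 30 − 9 × 2 = 17982 frames. 982296 ÷ 17982 → 54 full blocks, remainder 11268.
Within the partial block the first minute is 1800 frames and each further minute 1798, so 6 further minute boundaries passed. Total skipped labels = 18 × 54 + 2 × 6 = 984.
Non-drop label index = 982296 + 984 = 983280; at 30 labels/s that is 09:06:16:00, i.e. DF 09:06:16;00.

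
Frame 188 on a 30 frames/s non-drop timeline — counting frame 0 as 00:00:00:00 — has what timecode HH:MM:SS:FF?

188 ÷ 30 = 6 full seconds, remainder 8 frames.
6 s = 0 h 0 min 6 s.
Timecode: 00:00:06:08.

00:00:06:08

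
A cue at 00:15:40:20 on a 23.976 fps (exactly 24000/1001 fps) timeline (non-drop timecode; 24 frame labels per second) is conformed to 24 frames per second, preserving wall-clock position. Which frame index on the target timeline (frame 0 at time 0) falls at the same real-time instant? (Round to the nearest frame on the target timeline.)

frame 22603

Source frame index: (0×3600 + 15×60 + 40) × 24 + 20 = 22580.
Real time: 22580 / (24000/1001) = 1130129/1200 s.
Target frame: (1130129/1200) × (24) = 1130129/50 ≈ 22602.580 → 22603.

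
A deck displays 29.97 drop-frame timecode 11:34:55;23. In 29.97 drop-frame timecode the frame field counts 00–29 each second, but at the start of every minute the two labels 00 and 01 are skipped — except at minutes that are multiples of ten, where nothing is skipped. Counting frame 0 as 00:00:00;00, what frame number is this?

1249623

As if non-drop at 30 labels/s: (11 × 3600 + 34 × 60 + 55) × 30 + 23 = 1250873.
Minute boundaries passed: 694; those not divisible by 10: 694 − 69 = 625; dropped labels = 2 × 625 = 1250.
Actual frame index = 1250873 − 1250 = 1249623.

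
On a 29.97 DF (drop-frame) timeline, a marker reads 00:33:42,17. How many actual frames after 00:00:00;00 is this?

Complete 10-minute blocks: 3, each 17982 frames → 53946.
Remaining 3 whole minutes in the current block: 1800 + 2 × 1798 = 5396 frames.
Within the current minute: 42 × 30 + 17 − 2 = 1275 (labels ;00/;01 skipped at this minute). Total = 53946 + 5396 + 1275 = 60617.

60617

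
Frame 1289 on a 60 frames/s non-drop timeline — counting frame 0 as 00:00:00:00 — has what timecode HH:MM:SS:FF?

00:00:21:29

1289 ÷ 60 = 21 full seconds, remainder 29 frames.
21 s = 0 h 0 min 21 s.
Timecode: 00:00:21:29.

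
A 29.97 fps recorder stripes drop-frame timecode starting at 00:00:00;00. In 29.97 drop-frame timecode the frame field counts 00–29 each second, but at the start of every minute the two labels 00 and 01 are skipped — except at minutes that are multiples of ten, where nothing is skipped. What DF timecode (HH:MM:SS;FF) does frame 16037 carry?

Each 10-minute DF block holds 10 × 60 × 30 − 9 × 2 = 17982 frames. 16037 ÷ 17982 → 0 full blocks, remainder 16037.
Within the partial block the first minute is 1800 frames and each further minute 1798, so 8 further minute boundaries passed. Total skipped labels = 18 × 0 + 2 × 8 = 16.
Non-drop label index = 16037 + 16 = 16053; at 30 labels/s that is 00:08:55:03, i.e. DF 00:08:55;03.

00:08:55;03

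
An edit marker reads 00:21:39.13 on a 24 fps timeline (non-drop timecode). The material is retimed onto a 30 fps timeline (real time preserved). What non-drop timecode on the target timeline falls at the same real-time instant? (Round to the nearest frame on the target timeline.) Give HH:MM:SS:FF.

Source frame index: (0×3600 + 21×60 + 39) × 24 + 13 = 31189.
Real time: 31189 / (24) = 31189/24 s.
Target frame: (31189/24) × (30) = 155945/4 ≈ 38986.250 → 38986.
At 30 labels/s: frame 38986 → 00:21:39:16.

00:21:39:16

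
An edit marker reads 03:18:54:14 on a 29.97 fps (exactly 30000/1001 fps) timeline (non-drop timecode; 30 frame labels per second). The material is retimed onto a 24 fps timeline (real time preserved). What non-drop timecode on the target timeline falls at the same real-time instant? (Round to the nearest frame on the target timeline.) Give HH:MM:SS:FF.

Source frame index: (3×3600 + 18×60 + 54) × 30 + 14 = 358034.
Real time: 358034 / (30000/1001) = 179196017/15000 s.
Target frame: (179196017/15000) × (24) = 179196017/625 ≈ 286713.627 → 286714.
At 24 labels/s: frame 286714 → 03:19:06:10.

03:19:06:10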